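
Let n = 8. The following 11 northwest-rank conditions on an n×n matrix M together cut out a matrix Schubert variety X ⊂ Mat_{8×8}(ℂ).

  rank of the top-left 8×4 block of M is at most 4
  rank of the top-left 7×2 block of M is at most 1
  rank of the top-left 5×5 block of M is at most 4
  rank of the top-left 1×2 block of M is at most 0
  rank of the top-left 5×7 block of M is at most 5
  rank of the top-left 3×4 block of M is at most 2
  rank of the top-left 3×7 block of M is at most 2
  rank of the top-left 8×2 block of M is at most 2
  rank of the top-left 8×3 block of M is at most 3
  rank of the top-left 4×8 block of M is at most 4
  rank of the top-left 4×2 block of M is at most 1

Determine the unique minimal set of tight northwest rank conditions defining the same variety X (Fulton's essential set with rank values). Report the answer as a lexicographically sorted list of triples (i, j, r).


Propagating the 11 rank bounds to every northwest block:

  0  0  1  1  1  1  1  1
  1  1  2  2  2  2  2  2
  1  1  2  2  2  2  2  3
  1  1  2  3  3  3  3  4
  1  1  2  3  4  4  4  5
  1  1  2  3  4  5  5  6
  1  1  2  3  4  5  6  7
  1  2  3  4  5  6  7  8

so w = (3, 1, 8, 4, 5, 6, 7, 2).

|D(w)|=11, |Ess(w)|=3:

[(1, 2, 0), (3, 7, 2), (7, 2, 1)]


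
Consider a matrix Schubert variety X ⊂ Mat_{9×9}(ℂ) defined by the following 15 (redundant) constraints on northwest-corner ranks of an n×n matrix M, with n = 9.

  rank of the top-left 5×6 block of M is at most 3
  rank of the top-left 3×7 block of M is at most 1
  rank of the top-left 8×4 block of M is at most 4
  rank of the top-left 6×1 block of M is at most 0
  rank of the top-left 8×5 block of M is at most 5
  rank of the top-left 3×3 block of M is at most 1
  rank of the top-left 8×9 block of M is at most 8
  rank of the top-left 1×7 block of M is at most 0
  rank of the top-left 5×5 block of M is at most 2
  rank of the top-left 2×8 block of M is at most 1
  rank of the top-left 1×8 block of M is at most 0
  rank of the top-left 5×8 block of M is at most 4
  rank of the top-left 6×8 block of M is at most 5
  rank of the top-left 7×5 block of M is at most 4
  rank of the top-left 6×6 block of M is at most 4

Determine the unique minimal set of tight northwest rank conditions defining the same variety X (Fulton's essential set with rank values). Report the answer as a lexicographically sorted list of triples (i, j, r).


Computing R[i][j] = min implied NW-rank bound (n=9, 15 conditions):

  R[1]: 0 | 0 | 0 | 0 | 0 | 0 | 0 | 0 | 1
  R[2]: 0 | 1 | 1 | 1 | 1 | 1 | 1 | 1 | 2
  R[3]: 0 | 1 | 1 | 1 | 1 | 1 | 1 | 2 | 3
  R[4]: 0 | 1 | 2 | 2 | 2 | 2 | 2 | 3 | 4
  R[5]: 0 | 1 | 2 | 2 | 2 | 3 | 3 | 4 | 5
  R[6]: 0 | 1 | 2 | 3 | 3 | 4 | 4 | 5 | 6
  R[7]: 1 | 2 | 3 | 4 | 4 | 5 | 5 | 6 | 7
  R[8]: 1 | 2 | 3 | 4 | 5 | 6 | 6 | 7 | 8
  R[9]: 1 | 2 | 3 | 4 | 5 | 6 | 7 | 8 | 9

hence w(1..9) = (9, 2, 8, 3, 6, 4, 1, 5, 7).

4 SE-corners of the 20-cell Rothe diagram give Ess(w):

[(1, 8, 0), (3, 7, 1), (5, 5, 2), (6, 1, 0)]


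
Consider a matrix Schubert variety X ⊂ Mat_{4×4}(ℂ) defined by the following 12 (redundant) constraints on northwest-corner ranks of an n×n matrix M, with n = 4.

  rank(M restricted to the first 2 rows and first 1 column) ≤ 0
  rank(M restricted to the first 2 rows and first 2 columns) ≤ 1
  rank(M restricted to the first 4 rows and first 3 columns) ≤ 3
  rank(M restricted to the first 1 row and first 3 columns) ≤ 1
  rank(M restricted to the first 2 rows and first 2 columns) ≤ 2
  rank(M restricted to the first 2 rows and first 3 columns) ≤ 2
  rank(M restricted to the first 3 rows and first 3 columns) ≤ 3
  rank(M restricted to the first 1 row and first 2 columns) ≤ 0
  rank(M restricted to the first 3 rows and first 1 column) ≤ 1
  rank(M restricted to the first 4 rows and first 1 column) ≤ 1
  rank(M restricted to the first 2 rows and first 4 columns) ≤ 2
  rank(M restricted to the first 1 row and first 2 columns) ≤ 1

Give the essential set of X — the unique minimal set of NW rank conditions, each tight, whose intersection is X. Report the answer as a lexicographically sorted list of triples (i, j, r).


Computing R[i][j] = min implied NW-rank bound (n=4, 12 conditions):

  R[1]: 0 | 0 | 1 | 1
  R[2]: 0 | 1 | 2 | 2
  R[3]: 1 | 2 | 3 | 3
  R[4]: 1 | 2 | 3 | 4

giving w = (3, 2, 1, 4) via Δ²R.

Rothe diagram D(w) (3 cells), 2 SE-corners (essential conditions):

[(1, 2, 0), (2, 1, 0)]


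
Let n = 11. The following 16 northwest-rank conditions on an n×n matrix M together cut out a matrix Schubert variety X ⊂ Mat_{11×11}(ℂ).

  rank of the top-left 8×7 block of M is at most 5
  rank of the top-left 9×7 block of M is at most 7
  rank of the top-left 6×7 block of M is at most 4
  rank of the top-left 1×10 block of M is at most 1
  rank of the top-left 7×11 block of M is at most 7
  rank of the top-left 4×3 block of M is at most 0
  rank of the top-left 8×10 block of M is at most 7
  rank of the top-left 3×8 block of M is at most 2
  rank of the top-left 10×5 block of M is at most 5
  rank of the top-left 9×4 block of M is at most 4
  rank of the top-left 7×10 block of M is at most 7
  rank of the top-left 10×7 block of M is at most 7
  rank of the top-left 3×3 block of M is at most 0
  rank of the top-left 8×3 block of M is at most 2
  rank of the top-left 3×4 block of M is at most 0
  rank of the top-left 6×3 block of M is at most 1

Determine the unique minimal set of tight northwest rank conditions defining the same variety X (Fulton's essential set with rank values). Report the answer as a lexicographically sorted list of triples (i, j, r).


Computing R[i][j] = min implied NW-rank bound (n=11, 16 conditions):

  0  0  0  0  1  1  1  1  1  1  1
  0  0  0  0  1  2  2  2  2  2  2
  0  0  0  0  1  2  2  2  3  3  3
  0  0  0  1  2  3  3  3  4  4  4
  1  1  1  2  3  4  4  4  5  5  5
  1  1  1  2  3  4  4  5  6  6  6
  1  2  2  3  4  5  5  6  7  7  7
  1  2  2  3  4  5  5  6  7  7  8
  1  2  3  4  5  6  6  7  8  8  9
  1  2  3  4  5  6  7  8  9  9  10
  1  2  3  4  5  6  7  8  9  10  11

reading off 1-entries of Δ²R: w = (5, 6, 9, 4, 1, 8, 2, 11, 3, 7, 10).

D(w) has 23 cells with 8 SE-corners; essential set:

[(3, 4, 0), (3, 8, 2), (4, 3, 0), (6, 3, 1), (6, 7, 4), (8, 3, 2), (8, 7, 5), (8, 10, 7)]


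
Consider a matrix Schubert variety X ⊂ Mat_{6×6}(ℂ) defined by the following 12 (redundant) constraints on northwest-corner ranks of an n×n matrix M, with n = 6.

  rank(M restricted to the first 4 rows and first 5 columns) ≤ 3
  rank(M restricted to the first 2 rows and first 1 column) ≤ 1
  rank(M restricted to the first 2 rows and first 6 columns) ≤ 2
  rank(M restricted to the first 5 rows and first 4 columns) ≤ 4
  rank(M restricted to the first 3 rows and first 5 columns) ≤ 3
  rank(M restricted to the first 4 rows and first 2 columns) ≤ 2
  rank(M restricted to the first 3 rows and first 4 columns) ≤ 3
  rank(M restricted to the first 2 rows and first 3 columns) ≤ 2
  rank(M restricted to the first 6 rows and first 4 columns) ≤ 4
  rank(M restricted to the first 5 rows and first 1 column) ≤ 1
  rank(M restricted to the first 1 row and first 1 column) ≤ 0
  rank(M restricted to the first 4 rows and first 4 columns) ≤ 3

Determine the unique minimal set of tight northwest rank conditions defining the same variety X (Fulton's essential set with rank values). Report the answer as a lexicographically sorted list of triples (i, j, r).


Computing R[i][j] = min implied NW-rank bound (n=6, 12 conditions):

  0 | 1 | 1 | 1 | 1 | 1
  1 | 2 | 2 | 2 | 2 | 2
  1 | 2 | 3 | 3 | 3 | 3
  1 | 2 | 3 | 3 | 3 | 4
  1 | 2 | 3 | 4 | 4 | 5
  1 | 2 | 3 | 4 | 5 | 6

so w = (2, 1, 3, 6, 4, 5).

|D(w)|=3, |Ess(w)|=2:

[(1, 1, 0), (4, 5, 3)]


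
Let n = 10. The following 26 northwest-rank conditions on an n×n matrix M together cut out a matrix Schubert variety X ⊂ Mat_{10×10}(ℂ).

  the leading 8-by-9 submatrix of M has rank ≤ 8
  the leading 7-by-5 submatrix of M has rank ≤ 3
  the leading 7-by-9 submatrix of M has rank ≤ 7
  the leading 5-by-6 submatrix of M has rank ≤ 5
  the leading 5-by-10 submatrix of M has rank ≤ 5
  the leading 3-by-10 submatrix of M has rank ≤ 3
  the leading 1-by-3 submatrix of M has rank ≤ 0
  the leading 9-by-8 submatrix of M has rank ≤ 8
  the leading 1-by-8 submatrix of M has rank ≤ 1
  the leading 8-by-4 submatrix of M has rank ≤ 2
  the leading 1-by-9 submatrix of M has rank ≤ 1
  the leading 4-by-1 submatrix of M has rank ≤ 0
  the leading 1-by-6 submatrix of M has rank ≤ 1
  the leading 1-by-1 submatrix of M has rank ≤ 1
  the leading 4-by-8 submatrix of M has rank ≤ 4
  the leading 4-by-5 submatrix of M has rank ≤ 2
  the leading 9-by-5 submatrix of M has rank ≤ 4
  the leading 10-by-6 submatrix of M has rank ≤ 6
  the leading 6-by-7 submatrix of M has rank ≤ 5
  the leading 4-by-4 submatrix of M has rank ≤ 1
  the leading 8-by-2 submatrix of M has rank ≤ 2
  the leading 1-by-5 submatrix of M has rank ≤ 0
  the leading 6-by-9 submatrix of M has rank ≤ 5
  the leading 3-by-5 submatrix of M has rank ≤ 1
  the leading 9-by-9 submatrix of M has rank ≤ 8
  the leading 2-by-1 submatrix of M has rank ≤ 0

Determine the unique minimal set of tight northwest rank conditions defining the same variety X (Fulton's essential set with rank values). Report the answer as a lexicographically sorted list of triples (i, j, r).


Computing R[i][j] = min implied NW-rank bound (n=10, 26 conditions):

  R[1]: 0 0 0 0 0 1 1 1 1 1
  R[2]: 0 1 1 1 1 2 2 2 2 2
  R[3]: 0 1 1 1 1 2 3 3 3 3
  R[4]: 0 1 1 1 2 3 4 4 4 4
  R[5]: 1 2 2 2 3 4 5 5 5 5
  R[6]: 1 2 2 2 3 4 5 5 5 6
  R[7]: 1 2 2 2 3 4 5 6 6 7
  R[8]: 1 2 2 2 3 4 5 6 7 8
  R[9]: 1 2 3 3 4 5 6 7 8 9
  R[10]: 1 2 3 4 5 6 7 8 9 10

second differences of R give the permutation w = (6, 2, 7, 5, 1, 10, 8, 9, 3, 4).

6 SE-corners of the 21-cell Rothe diagram give Ess(w):

[(1, 5, 0), (3, 5, 1), (4, 1, 0), (4, 4, 1), (6, 9, 5), (8, 4, 2)]


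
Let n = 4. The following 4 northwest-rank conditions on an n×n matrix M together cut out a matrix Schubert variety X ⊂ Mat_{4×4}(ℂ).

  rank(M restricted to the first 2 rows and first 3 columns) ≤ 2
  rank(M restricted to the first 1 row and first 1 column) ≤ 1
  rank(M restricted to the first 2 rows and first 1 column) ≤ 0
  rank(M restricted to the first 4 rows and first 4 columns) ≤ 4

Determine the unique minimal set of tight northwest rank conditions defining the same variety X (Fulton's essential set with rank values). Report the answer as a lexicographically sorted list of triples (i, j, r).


Propagating the 4 rank bounds to every northwest block:

  0 1 1 1
  0 1 2 2
  1 2 3 3
  1 2 3 4

hence w(1..4) = (2, 3, 1, 4).

|D(w)|=2, |Ess(w)|=1:

[(2, 1, 0)]


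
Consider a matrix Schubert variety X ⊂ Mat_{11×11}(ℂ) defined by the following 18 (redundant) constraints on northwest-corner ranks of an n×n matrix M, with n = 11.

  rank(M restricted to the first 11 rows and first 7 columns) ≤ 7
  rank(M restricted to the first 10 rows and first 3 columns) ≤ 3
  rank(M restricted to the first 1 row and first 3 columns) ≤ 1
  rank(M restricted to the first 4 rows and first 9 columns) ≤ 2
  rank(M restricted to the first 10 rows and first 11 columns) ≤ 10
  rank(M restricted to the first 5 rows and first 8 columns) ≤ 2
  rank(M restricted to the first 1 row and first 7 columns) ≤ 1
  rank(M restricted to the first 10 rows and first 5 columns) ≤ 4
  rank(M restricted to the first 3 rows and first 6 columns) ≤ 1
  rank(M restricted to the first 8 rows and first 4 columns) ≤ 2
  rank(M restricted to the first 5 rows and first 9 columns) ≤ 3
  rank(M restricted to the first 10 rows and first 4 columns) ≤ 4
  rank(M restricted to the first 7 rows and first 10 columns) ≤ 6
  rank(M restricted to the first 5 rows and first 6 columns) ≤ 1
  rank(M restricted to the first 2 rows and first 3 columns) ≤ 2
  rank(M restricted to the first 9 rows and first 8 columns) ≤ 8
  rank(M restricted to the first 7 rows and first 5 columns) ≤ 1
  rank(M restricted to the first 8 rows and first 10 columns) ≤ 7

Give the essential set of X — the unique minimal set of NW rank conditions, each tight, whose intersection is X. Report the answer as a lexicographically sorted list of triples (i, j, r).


Recovering R(i,j) via the rank-extension bound from the 18 conditions:

  R[1]: 1, 1, 1, 1, 1, 1, 1, 1, 1, 1, 1
  R[2]: 1, 1, 1, 1, 1, 1, 2, 2, 2, 2, 2
  R[3]: 1, 1, 1, 1, 1, 1, 2, 2, 2, 3, 3
  R[4]: 1, 1, 1, 1, 1, 1, 2, 2, 2, 3, 4
  R[5]: 1, 1, 1, 1, 1, 1, 2, 2, 3, 4, 5
  R[6]: 1, 1, 1, 1, 1, 2, 3, 3, 4, 5, 6
  R[7]: 1, 1, 1, 1, 1, 2, 3, 4, 5, 6, 7
  R[8]: 1, 2, 2, 2, 2, 3, 4, 5, 6, 7, 8
  R[9]: 1, 2, 3, 3, 3, 4, 5, 6, 7, 8, 9
  R[10]: 1, 2, 3, 4, 4, 5, 6, 7, 8, 9, 10
  R[11]: 1, 2, 3, 4, 5, 6, 7, 8, 9, 10, 11

hence w(1..11) = (1, 7, 10, 11, 9, 6, 8, 2, 3, 4, 5).

Rothe diagram D(w) (33 cells), 4 SE-corners (essential conditions):

[(4, 9, 2), (5, 6, 1), (5, 8, 2), (7, 5, 1)]


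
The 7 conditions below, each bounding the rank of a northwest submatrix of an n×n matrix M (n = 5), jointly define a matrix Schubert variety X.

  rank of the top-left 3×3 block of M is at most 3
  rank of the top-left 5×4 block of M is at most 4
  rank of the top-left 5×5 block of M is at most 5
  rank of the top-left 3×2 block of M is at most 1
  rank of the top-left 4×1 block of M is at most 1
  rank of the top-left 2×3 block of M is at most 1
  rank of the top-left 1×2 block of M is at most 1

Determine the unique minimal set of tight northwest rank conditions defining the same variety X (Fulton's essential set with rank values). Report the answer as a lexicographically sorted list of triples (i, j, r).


Rank table r_w(5×5) implied by the 7 constraints:

  row 1: 1, 1, 1, 1, 1
  row 2: 1, 1, 1, 2, 2
  row 3: 1, 1, 2, 3, 3
  row 4: 1, 2, 3, 4, 4
  row 5: 1, 2, 3, 4, 5

hence w(1..5) = (1, 4, 3, 2, 5).

Fulton essential set (2 of the 3 Rothe cells):

[(2, 3, 1), (3, 2, 1)]


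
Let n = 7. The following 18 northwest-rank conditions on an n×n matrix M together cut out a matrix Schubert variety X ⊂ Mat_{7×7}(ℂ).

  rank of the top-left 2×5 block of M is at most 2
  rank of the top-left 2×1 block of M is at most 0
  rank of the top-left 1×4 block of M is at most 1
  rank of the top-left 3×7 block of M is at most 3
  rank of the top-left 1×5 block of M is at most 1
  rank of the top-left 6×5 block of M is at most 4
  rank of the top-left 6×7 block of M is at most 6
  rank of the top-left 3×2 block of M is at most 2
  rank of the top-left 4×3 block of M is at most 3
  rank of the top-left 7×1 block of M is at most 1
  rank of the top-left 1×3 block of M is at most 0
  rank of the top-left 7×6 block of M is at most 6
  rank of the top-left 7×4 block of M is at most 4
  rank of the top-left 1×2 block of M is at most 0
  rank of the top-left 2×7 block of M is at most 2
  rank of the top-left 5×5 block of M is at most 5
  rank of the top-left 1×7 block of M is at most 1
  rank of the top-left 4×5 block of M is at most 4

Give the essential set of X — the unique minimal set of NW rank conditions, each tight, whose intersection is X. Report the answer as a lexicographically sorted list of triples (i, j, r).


Reconstructing r_w from the 18 given conditions:

  R[1]: 0 | 0 | 0 | 1 | 1 | 1 | 1
  R[2]: 0 | 1 | 1 | 2 | 2 | 2 | 2
  R[3]: 1 | 2 | 2 | 3 | 3 | 3 | 3
  R[4]: 1 | 2 | 3 | 4 | 4 | 4 | 4
  R[5]: 1 | 2 | 3 | 4 | 4 | 5 | 5
  R[6]: 1 | 2 | 3 | 4 | 4 | 5 | 6
  R[7]: 1 | 2 | 3 | 4 | 5 | 6 | 7

so w = (4, 2, 1, 3, 6, 7, 5).

D(w) has 6 cells with 3 SE-corners; essential set:

[(1, 3, 0), (2, 1, 0), (6, 5, 4)]


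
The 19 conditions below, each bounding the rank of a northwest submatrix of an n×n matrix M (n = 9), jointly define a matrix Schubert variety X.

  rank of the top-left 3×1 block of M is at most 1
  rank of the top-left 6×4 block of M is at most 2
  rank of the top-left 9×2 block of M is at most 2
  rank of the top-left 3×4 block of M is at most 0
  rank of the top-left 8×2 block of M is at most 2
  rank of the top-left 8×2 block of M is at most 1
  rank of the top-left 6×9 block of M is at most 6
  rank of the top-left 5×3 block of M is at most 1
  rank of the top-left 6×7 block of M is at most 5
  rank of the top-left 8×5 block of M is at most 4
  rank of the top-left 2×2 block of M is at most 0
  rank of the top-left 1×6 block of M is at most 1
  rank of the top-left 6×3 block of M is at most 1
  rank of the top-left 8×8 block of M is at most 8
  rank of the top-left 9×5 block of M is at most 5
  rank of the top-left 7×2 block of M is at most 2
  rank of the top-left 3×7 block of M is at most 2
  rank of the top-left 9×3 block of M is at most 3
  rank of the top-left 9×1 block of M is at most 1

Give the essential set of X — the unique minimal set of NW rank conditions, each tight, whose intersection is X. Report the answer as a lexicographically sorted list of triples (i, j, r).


Rank table r_w(9×9) implied by the 19 constraints:

  R[1]: 0 | 0 | 0 | 0 | 1 | 1 | 1 | 1 | 1
  R[2]: 0 | 0 | 0 | 0 | 1 | 2 | 2 | 2 | 2
  R[3]: 0 | 0 | 0 | 0 | 1 | 2 | 2 | 3 | 3
  R[4]: 1 | 1 | 1 | 1 | 2 | 3 | 3 | 4 | 4
  R[5]: 1 | 1 | 1 | 2 | 3 | 4 | 4 | 5 | 5
  R[6]: 1 | 1 | 1 | 2 | 3 | 4 | 5 | 6 | 6
  R[7]: 1 | 1 | 2 | 3 | 4 | 5 | 6 | 7 | 7
  R[8]: 1 | 1 | 2 | 3 | 4 | 5 | 6 | 7 | 8
  R[9]: 1 | 2 | 3 | 4 | 5 | 6 | 7 | 8 | 9

so w = (5, 6, 8, 1, 4, 7, 3, 9, 2).

Fulton essential set (4 of the 19 Rothe cells):

[(3, 4, 0), (3, 7, 2), (6, 3, 1), (8, 2, 1)]


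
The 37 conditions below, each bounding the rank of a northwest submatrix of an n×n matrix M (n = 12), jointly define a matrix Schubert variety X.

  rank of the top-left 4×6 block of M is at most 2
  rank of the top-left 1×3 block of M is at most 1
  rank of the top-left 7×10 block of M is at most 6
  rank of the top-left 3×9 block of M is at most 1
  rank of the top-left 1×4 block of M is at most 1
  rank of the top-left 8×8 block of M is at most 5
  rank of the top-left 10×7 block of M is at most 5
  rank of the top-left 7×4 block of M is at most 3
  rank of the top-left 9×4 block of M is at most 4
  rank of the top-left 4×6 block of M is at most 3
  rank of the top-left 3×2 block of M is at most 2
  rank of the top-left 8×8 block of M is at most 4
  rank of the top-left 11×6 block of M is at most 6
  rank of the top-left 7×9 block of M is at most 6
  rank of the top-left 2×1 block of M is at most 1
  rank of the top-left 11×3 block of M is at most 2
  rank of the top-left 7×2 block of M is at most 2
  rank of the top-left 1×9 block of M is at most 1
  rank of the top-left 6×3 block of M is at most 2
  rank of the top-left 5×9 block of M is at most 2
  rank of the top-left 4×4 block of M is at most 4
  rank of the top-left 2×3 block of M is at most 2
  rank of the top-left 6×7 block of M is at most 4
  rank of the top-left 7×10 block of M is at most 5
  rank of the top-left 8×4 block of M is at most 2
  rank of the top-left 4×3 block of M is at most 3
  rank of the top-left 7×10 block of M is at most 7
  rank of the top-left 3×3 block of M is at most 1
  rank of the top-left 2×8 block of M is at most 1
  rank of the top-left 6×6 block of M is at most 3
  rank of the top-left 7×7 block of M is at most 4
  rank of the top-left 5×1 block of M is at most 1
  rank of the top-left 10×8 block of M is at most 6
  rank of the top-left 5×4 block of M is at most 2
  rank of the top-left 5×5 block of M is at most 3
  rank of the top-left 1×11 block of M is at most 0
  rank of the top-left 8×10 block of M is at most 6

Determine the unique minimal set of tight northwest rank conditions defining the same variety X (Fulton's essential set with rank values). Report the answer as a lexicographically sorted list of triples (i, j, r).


Computing R[i][j] = min implied NW-rank bound (n=12, 37 conditions):

  0  0  0  0  0  0  0  0  0  0  0  1
  1  1  1  1  1  1  1  1  1  1  1  2
  1  1  1  1  1  1  1  1  1  2  2  3
  1  2  2  2  2  2  2  2  2  3  3  4
  1  2  2  2  2  2  2  2  2  3  4  5
  1  2  2  2  3  3  3  3  3  4  5  6
  1  2  2  2  3  4  4  4  4  5  6  7
  1  2  2  2  3  4  4  4  5  6  7  8
  1  2  2  3  4  5  5  5  6  7  8  9
  1  2  2  3  4  5  5  6  7  8  9  10
  1  2  2  3  4  5  6  7  8  9  10  11
  1  2  3  4  5  6  7  8  9  10  11  12

reading off 1-entries of Δ²R: w = (12, 1, 10, 2, 11, 5, 6, 9, 4, 8, 7, 3).

Fulton essential set (7 of the 38 Rothe cells):

[(1, 11, 0), (3, 9, 1), (5, 9, 2), (8, 4, 2), (8, 8, 4), (10, 7, 5), (11, 3, 2)]


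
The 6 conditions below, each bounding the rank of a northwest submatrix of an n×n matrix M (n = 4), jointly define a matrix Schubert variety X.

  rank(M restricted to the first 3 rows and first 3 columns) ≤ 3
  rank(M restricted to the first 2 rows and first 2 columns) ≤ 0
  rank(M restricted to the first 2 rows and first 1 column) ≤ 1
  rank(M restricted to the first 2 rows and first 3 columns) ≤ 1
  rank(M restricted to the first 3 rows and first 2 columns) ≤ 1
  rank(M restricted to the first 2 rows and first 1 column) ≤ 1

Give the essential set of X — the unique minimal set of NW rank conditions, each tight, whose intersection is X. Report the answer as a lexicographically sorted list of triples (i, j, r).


Reconstructing r_w from the 6 given conditions:

  row 1: 0  0  1  1
  row 2: 0  0  1  2
  row 3: 1  1  2  3
  row 4: 1  2  3  4

hence w(1..4) = (3, 4, 1, 2).

Fulton essential set (1 of the 4 Rothe cells):

[(2, 2, 0)]


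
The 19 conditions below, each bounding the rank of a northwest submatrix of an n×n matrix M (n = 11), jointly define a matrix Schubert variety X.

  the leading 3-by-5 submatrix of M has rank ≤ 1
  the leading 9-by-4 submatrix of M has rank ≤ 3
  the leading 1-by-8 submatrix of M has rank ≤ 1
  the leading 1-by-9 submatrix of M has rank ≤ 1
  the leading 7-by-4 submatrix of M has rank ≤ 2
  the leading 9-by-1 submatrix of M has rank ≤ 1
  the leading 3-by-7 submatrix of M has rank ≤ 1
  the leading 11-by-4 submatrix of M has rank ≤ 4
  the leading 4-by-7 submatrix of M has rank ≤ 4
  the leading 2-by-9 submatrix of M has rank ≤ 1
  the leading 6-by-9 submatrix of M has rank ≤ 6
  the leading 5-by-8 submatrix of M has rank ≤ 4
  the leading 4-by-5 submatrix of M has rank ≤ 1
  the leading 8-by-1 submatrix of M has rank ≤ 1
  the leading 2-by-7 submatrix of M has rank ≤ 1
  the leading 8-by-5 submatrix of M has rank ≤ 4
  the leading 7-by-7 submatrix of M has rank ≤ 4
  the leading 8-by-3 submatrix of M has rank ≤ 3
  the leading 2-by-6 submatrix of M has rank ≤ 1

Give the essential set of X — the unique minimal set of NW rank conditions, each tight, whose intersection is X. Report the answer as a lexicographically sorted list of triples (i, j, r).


The tightest implied rank at each (i,j), from the 19 conditions:

  1, 1, 1, 1, 1, 1, 1, 1, 1, 1, 1
  1, 1, 1, 1, 1, 1, 1, 1, 1, 2, 2
  1, 1, 1, 1, 1, 1, 1, 2, 2, 3, 3
  1, 1, 1, 1, 1, 2, 2, 3, 3, 4, 4
  1, 2, 2, 2, 2, 3, 3, 4, 4, 5, 5
  1, 2, 2, 2, 3, 4, 4, 5, 5, 6, 6
  1, 2, 2, 2, 3, 4, 4, 5, 6, 7, 7
  1, 2, 3, 3, 4, 5, 5, 6, 7, 8, 8
  1, 2, 3, 3, 4, 5, 6, 7, 8, 9, 9
  1, 2, 3, 4, 5, 6, 7, 8, 9, 10, 10
  1, 2, 3, 4, 5, 6, 7, 8, 9, 10, 11

second differences of R give the permutation w = (1, 10, 8, 6, 2, 5, 9, 3, 7, 4, 11).

D(w) has 24 cells with 6 SE-corners; essential set:

[(2, 9, 1), (3, 7, 1), (4, 5, 1), (7, 4, 2), (7, 7, 4), (9, 4, 3)]


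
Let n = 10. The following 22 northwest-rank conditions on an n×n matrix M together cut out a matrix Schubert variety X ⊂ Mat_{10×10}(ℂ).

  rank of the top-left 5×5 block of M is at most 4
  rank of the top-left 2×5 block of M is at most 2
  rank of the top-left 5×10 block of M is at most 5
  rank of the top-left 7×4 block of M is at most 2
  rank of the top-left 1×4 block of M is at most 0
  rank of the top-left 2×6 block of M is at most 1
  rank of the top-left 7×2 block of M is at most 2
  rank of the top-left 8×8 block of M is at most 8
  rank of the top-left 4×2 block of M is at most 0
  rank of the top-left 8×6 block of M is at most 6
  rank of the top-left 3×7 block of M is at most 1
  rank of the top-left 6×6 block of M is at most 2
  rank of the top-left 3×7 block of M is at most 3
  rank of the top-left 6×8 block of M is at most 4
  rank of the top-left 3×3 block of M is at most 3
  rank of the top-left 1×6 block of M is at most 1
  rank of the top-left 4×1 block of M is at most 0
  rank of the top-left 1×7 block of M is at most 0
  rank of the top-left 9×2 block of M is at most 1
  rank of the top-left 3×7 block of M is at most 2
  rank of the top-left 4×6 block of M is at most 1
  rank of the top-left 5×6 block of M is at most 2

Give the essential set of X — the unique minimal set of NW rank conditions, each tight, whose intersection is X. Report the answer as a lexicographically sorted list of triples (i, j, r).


Reconstructing r_w from the 22 given conditions:

  row 1: 0  0  0  0  0  0  0  1  1  1
  row 2: 0  0  1  1  1  1  1  2  2  2
  row 3: 0  0  1  1  1  1  1  2  3  3
  row 4: 0  0  1  1  1  1  2  3  4  4
  row 5: 1  1  2  2  2  2  3  4  5  5
  row 6: 1  1  2  2  2  2  3  4  5  6
  row 7: 1  1  2  2  3  3  4  5  6  7
  row 8: 1  1  2  3  4  4  5  6  7  8
  row 9: 1  1  2  3  4  5  6  7  8  9
  row 10: 1  2  3  4  5  6  7  8  9  10

hence w(1..10) = (8, 3, 9, 7, 1, 10, 5, 4, 6, 2).

7 SE-corners of the 28-cell Rothe diagram give Ess(w):

[(1, 7, 0), (3, 7, 1), (4, 2, 0), (4, 6, 1), (6, 6, 2), (7, 4, 2), (9, 2, 1)]


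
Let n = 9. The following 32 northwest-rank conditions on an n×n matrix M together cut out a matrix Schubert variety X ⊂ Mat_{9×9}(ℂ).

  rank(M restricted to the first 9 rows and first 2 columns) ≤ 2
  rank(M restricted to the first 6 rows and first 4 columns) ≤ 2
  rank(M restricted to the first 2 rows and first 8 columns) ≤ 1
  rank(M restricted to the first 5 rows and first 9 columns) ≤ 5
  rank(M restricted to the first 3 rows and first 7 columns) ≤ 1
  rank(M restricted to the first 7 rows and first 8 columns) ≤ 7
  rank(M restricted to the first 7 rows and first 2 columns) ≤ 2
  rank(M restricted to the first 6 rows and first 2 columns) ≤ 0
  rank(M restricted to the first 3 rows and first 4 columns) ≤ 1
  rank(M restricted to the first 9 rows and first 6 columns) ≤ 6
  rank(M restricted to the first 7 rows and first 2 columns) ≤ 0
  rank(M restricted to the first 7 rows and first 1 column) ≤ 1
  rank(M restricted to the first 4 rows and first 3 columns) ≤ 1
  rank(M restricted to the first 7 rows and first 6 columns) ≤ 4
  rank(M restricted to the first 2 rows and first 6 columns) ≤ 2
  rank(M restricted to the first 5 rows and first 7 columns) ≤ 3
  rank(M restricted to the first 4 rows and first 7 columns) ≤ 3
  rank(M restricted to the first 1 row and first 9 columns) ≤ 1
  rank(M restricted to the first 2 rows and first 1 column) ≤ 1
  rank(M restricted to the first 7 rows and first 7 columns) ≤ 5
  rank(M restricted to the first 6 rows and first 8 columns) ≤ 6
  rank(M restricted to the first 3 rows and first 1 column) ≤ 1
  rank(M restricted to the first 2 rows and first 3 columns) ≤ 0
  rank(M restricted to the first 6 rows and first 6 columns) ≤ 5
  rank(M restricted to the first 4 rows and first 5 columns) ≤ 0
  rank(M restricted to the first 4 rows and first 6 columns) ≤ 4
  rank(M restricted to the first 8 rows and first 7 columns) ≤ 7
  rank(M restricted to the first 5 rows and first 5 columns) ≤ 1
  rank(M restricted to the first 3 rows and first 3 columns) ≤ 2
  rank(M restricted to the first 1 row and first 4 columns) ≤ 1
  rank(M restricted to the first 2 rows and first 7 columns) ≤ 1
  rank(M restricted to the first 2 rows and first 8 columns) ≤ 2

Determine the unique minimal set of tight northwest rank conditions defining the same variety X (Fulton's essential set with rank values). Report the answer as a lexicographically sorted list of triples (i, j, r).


Propagating the 32 rank bounds to every northwest block:

  row 1: 0, 0, 0, 0, 0, 1, 1, 1, 1
  row 2: 0, 0, 0, 0, 0, 1, 1, 1, 2
  row 3: 0, 0, 0, 0, 0, 1, 1, 2, 3
  row 4: 0, 0, 0, 0, 0, 1, 2, 3, 4
  row 5: 0, 0, 1, 1, 1, 2, 3, 4, 5
  row 6: 0, 0, 1, 2, 2, 3, 4, 5, 6
  row 7: 0, 0, 1, 2, 3, 4, 5, 6, 7
  row 8: 1, 1, 2, 3, 4, 5, 6, 7, 8
  row 9: 1, 2, 3, 4, 5, 6, 7, 8, 9

so w = (6, 9, 8, 7, 3, 4, 5, 1, 2).

Rothe diagram D(w) (29 cells), 4 SE-corners (essential conditions):

[(2, 8, 1), (3, 7, 1), (4, 5, 0), (7, 2, 0)]


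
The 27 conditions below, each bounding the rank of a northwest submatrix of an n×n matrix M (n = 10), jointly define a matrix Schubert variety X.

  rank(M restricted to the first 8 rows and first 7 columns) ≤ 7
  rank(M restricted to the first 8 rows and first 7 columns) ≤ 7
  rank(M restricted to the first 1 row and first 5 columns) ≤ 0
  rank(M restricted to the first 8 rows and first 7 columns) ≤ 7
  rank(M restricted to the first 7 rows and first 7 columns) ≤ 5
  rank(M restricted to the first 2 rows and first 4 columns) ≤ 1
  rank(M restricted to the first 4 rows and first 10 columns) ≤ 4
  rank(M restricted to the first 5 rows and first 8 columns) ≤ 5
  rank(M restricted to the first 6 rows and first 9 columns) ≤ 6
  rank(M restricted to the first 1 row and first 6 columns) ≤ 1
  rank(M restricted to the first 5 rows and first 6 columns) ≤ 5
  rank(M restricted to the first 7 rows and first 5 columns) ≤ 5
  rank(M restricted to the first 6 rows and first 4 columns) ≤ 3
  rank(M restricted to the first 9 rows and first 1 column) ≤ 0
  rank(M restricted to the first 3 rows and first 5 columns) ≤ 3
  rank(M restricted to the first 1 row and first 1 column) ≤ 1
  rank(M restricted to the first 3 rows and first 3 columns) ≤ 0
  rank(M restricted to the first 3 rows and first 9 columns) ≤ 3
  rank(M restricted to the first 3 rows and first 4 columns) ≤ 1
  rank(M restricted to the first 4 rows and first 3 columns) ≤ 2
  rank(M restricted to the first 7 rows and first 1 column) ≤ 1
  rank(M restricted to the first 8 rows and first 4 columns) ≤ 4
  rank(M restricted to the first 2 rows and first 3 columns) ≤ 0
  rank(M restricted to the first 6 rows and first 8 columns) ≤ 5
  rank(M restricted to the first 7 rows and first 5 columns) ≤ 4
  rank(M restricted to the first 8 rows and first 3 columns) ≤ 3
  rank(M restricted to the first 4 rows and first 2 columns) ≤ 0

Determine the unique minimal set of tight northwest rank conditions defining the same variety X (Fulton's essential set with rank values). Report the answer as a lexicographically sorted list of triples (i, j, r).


Reconstructing r_w from the 27 given conditions:

  row 1: 0  0  0  0  0  1  1  1  1  1
  row 2: 0  0  0  1  1  2  2  2  2  2
  row 3: 0  0  0  1  2  3  3  3  3  3
  row 4: 0  0  1  2  3  4  4  4  4  4
  row 5: 0  1  2  3  4  5  5  5  5  5
  row 6: 0  1  2  3  4  5  5  5  6  6
  row 7: 0  1  2  3  4  5  5  6  7  7
  row 8: 0  1  2  3  4  5  6  7  8  8
  row 9: 0  1  2  3  4  5  6  7  8  9
  row 10: 1  2  3  4  5  6  7  8  9  10

second differences of R give the permutation w = (6, 4, 5, 3, 2, 9, 8, 7, 10, 1).

|D(w)|=21, |Ess(w)|=6:

[(1, 5, 0), (3, 3, 0), (4, 2, 0), (6, 8, 5), (7, 7, 5), (9, 1, 0)]


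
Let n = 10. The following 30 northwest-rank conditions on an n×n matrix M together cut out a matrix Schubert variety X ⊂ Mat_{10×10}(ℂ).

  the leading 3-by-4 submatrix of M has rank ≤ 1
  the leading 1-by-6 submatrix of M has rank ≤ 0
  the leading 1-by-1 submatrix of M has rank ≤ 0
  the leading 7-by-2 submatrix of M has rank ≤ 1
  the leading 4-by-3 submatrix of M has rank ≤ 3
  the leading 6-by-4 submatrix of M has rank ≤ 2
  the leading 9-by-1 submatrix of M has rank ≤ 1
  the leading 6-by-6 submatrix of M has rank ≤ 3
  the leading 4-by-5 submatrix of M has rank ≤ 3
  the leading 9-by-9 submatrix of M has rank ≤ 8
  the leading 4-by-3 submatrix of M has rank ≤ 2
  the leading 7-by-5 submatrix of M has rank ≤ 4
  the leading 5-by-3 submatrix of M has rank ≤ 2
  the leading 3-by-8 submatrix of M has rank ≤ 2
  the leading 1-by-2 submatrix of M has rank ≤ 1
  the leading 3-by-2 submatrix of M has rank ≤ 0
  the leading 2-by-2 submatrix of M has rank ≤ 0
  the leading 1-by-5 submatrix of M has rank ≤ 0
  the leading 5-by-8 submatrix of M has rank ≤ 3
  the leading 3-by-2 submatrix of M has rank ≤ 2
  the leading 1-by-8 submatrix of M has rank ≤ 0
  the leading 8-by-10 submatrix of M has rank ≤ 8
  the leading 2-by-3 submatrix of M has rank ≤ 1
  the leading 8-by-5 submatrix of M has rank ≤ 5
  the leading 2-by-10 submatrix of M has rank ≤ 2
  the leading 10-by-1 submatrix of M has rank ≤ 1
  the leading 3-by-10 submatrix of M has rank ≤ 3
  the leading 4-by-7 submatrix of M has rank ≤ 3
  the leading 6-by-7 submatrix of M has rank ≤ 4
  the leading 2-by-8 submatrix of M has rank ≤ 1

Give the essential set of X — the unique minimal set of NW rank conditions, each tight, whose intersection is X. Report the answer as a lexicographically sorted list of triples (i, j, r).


Propagating the 30 rank bounds to every northwest block:

  i=1: 0 | 0 | 0 | 0 | 0 | 0 | 0 | 0 | 1 | 1
  i=2: 0 | 0 | 1 | 1 | 1 | 1 | 1 | 1 | 2 | 2
  i=3: 0 | 0 | 1 | 1 | 2 | 2 | 2 | 2 | 3 | 3
  i=4: 1 | 1 | 2 | 2 | 3 | 3 | 3 | 3 | 4 | 4
  i=5: 1 | 1 | 2 | 2 | 3 | 3 | 3 | 3 | 4 | 5
  i=6: 1 | 1 | 2 | 2 | 3 | 3 | 4 | 4 | 5 | 6
  i=7: 1 | 1 | 2 | 3 | 4 | 4 | 5 | 5 | 6 | 7
  i=8: 1 | 2 | 3 | 4 | 5 | 5 | 6 | 6 | 7 | 8
  i=9: 1 | 2 | 3 | 4 | 5 | 6 | 7 | 7 | 8 | 9
  i=10: 1 | 2 | 3 | 4 | 5 | 6 | 7 | 8 | 9 | 10

hence w(1..10) = (9, 3, 5, 1, 10, 7, 4, 2, 6, 8).

D(w) has 22 cells with 7 SE-corners; essential set:

[(1, 8, 0), (3, 2, 0), (3, 4, 1), (5, 8, 3), (6, 4, 2), (6, 6, 3), (7, 2, 1)]


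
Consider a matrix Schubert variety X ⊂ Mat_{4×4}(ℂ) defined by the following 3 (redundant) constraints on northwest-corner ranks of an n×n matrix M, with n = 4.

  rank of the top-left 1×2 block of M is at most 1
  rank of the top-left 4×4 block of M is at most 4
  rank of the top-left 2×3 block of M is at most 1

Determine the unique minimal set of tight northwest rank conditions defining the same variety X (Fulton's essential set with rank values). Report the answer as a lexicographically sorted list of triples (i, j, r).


Rank table r_w(4×4) implied by the 3 constraints:

  i=1: 1, 1, 1, 1
  i=2: 1, 1, 1, 2
  i=3: 1, 2, 2, 3
  i=4: 1, 2, 3, 4

hence w(1..4) = (1, 4, 2, 3).

Fulton essential set (1 of the 2 Rothe cells):

[(2, 3, 1)]


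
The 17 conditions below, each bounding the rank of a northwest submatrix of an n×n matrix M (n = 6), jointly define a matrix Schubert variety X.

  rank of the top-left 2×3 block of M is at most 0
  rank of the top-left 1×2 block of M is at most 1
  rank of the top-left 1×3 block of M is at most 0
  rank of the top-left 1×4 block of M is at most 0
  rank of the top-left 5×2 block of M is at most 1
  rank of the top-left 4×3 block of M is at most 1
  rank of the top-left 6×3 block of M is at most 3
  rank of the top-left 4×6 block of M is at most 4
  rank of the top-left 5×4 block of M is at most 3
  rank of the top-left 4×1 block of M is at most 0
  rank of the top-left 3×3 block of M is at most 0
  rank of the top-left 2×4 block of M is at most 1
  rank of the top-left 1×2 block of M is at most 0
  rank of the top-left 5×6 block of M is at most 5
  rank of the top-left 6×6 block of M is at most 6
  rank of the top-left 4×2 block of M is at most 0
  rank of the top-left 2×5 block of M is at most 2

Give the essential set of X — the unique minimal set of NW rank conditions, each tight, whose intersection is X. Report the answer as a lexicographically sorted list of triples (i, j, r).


Propagating the 17 rank bounds to every northwest block:

  0 | 0 | 0 | 0 | 1 | 1
  0 | 0 | 0 | 1 | 2 | 2
  0 | 0 | 0 | 1 | 2 | 3
  0 | 0 | 1 | 2 | 3 | 4
  1 | 1 | 2 | 3 | 4 | 5
  1 | 2 | 3 | 4 | 5 | 6

the unique w with this rank table is (5, 4, 6, 3, 1, 2).

Fulton essential set (3 of the 12 Rothe cells):

[(1, 4, 0), (3, 3, 0), (4, 2, 0)]


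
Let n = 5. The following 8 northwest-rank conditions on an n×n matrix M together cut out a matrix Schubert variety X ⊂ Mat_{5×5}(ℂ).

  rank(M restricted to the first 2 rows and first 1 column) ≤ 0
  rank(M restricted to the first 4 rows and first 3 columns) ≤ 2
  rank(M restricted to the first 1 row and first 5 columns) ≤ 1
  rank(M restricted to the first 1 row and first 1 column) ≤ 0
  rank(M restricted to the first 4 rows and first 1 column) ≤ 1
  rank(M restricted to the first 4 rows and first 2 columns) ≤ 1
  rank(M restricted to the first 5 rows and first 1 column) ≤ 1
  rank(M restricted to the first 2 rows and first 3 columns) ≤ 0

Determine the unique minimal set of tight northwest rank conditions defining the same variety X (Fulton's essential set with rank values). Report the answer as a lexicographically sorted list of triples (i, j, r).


Computing R[i][j] = min implied NW-rank bound (n=5, 8 conditions):

  i=1: 0, 0, 0, 1, 1
  i=2: 0, 0, 0, 1, 2
  i=3: 1, 1, 1, 2, 3
  i=4: 1, 1, 2, 3, 4
  i=5: 1, 2, 3, 4, 5

so w = (4, 5, 1, 3, 2).

ℓ(w)=7; the 2 essential cells (i,j,r):

[(2, 3, 0), (4, 2, 1)]


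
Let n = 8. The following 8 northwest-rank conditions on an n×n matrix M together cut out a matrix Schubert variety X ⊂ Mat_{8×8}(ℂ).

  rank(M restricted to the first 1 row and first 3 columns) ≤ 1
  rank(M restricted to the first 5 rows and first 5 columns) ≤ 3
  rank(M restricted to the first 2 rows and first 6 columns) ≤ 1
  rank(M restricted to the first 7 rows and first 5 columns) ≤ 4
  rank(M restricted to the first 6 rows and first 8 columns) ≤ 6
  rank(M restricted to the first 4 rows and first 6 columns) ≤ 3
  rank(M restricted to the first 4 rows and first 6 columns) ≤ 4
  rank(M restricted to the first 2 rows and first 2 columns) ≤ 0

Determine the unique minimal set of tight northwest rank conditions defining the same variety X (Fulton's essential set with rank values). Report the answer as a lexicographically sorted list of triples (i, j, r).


Computing R[i][j] = min implied NW-rank bound (n=8, 8 conditions):

  i=1: 0 0 1 1 1 1 1 1
  i=2: 0 0 1 1 1 1 2 2
  i=3: 1 1 2 2 2 2 3 3
  i=4: 1 2 3 3 3 3 4 4
  i=5: 1 2 3 3 3 4 5 5
  i=6: 1 2 3 4 4 5 6 6
  i=7: 1 2 3 4 4 5 6 7
  i=8: 1 2 3 4 5 6 7 8

reading off 1-entries of Δ²R: w = (3, 7, 1, 2, 6, 4, 8, 5).

ℓ(w)=10; the 4 essential cells (i,j,r):

[(2, 2, 0), (2, 6, 1), (5, 5, 3), (7, 5, 4)]


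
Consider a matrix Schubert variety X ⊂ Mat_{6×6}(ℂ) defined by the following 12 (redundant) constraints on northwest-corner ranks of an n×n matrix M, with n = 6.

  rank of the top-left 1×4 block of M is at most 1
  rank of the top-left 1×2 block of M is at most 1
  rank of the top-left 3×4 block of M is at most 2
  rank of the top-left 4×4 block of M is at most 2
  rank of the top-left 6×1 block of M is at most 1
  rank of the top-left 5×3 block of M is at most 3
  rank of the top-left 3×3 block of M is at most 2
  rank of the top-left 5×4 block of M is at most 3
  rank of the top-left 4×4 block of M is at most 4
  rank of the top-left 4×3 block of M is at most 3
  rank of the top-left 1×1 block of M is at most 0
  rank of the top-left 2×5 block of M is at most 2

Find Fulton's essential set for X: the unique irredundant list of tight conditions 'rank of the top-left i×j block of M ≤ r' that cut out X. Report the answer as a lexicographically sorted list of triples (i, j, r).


Reconstructing r_w from the 12 given conditions:

  R[1]: 0  1  1  1  1  1
  R[2]: 1  2  2  2  2  2
  R[3]: 1  2  2  2  3  3
  R[4]: 1  2  2  2  3  4
  R[5]: 1  2  3  3  4  5
  R[6]: 1  2  3  4  5  6

giving w = (2, 1, 5, 6, 3, 4) via Δ²R.

|D(w)|=5, |Ess(w)|=2:

[(1, 1, 0), (4, 4, 2)]


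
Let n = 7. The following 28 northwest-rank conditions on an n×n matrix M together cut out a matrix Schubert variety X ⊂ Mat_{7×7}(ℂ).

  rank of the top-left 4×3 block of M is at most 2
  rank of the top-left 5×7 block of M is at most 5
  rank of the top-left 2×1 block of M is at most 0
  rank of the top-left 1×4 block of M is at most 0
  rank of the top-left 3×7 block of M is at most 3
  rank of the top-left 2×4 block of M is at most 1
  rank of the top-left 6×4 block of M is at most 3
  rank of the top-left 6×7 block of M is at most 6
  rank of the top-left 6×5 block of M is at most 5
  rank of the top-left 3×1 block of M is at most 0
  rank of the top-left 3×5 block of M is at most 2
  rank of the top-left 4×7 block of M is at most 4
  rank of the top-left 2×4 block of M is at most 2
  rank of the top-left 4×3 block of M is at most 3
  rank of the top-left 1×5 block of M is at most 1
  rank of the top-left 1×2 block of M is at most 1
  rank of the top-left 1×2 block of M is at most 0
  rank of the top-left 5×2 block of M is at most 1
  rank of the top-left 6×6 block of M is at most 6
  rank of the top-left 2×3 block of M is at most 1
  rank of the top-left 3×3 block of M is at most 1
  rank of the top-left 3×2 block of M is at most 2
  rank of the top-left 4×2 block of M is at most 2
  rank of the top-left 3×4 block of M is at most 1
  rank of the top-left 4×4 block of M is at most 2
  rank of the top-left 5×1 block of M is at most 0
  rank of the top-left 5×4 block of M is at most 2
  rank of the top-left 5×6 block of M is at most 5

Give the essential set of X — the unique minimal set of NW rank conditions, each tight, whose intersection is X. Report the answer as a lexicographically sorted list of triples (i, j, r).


The tightest implied rank at each (i,j), from the 28 conditions:

  i=1: 0 | 0 | 0 | 0 | 1 | 1 | 1
  i=2: 0 | 1 | 1 | 1 | 2 | 2 | 2
  i=3: 0 | 1 | 1 | 1 | 2 | 3 | 3
  i=4: 0 | 1 | 2 | 2 | 3 | 4 | 4
  i=5: 0 | 1 | 2 | 2 | 3 | 4 | 5
  i=6: 1 | 2 | 3 | 3 | 4 | 5 | 6
  i=7: 1 | 2 | 3 | 4 | 5 | 6 | 7

the unique w with this rank table is (5, 2, 6, 3, 7, 1, 4).

|D(w)|=11, |Ess(w)|=4:

[(1, 4, 0), (3, 4, 1), (5, 1, 0), (5, 4, 2)]
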